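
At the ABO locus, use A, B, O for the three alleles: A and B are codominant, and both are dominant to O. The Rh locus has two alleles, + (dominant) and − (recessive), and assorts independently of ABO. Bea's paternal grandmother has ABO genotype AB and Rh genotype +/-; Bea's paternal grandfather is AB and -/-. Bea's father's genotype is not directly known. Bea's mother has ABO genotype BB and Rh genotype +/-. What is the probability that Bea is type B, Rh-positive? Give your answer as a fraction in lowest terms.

Bea's father's ABO genotype from AB × AB: 1/4 AA, 1/2 AB, 1/4 BB.
Crossing each possibility with the mother BB and summing P(type B): 1/4·0 + 1/2·1/2 + 1/4·1 = 1/2.
Similarly for Rh via the father's Rh distribution: P(Rh+) = 5/8.
Independent loci: 1/2 × 5/8 = 5/16.

5/16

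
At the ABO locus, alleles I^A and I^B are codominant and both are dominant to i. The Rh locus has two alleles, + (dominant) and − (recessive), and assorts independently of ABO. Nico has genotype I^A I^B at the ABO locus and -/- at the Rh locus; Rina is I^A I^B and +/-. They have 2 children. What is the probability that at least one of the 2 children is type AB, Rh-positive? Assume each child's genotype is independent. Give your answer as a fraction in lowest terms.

ABO cross I^A I^B × I^A I^B → 1/4 A, 1/4 B, 1/2 AB.
Rh cross -/- × +/- → 1/2 Rh+, 1/2 Rh-; so P(type AB, Rh-positive) = 1/2 × 1/2 = 1/4 per child.
P(none) = (3/4)^2 = 9/16; P(at least one) = 1 − 9/16 = 7/16.

7/16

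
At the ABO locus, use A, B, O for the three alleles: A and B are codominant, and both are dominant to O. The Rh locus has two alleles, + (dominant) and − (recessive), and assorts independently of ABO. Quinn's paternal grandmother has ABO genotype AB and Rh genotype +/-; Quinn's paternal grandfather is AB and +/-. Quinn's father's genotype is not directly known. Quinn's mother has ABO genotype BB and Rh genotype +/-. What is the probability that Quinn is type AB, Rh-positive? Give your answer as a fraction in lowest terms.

3/8

Quinn's father's ABO genotype from AB × AB: 1/4 AA, 1/2 AB, 1/4 BB.
Crossing each possibility with the mother BB and summing P(type AB): 1/4·1 + 1/2·1/2 + 1/4·0 = 1/2.
Similarly for Rh via the father's Rh distribution: P(Rh+) = 3/4.
Independent loci: 1/2 × 3/4 = 3/8.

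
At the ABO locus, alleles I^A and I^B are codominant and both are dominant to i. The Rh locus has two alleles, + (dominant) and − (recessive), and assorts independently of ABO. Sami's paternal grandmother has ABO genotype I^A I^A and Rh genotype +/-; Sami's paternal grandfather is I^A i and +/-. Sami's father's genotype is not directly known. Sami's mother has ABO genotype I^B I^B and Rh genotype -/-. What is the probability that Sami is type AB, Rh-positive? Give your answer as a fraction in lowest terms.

Sami's father's ABO genotype from I^A I^A × I^A i: 1/2 I^A I^A, 1/2 I^A i.
Crossing each possibility with the mother I^B I^B and summing P(type AB): 1/2·1 + 1/2·1/2 = 3/4.
Similarly for Rh via the father's Rh distribution: P(Rh+) = 1/2.
Independent loci: 3/4 × 1/2 = 3/8.

3/8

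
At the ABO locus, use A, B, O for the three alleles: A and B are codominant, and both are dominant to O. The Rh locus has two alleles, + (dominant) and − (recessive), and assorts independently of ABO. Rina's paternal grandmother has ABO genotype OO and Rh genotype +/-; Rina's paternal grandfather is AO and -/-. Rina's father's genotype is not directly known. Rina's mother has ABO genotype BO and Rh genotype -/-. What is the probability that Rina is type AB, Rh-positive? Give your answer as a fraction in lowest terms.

1/32

Rina's father's ABO genotype from OO × AO: 1/2 AO, 1/2 OO.
Crossing each possibility with the mother BO and summing P(type AB): 1/2·1/4 + 1/2·0 = 1/8.
Similarly for Rh via the father's Rh distribution: P(Rh+) = 1/4.
Independent loci: 1/8 × 1/4 = 1/32.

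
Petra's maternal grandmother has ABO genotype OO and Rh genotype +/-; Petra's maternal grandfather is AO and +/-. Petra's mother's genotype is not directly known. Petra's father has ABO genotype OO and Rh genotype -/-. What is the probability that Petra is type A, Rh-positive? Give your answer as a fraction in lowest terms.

1/8

Petra's mother's ABO genotype from OO × AO: 1/2 AO, 1/2 OO.
Crossing each possibility with the father OO and summing P(type A): 1/2·1/2 + 1/2·0 = 1/4.
Similarly for Rh via the mother's Rh distribution: P(Rh+) = 1/2.
Independent loci: 1/4 × 1/2 = 1/8.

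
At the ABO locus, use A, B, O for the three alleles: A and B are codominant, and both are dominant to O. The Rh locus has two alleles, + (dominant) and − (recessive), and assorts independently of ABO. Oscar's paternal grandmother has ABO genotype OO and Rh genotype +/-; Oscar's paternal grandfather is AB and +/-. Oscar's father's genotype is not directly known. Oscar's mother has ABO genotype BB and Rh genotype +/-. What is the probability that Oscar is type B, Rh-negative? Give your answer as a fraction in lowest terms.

Oscar's father's ABO genotype from OO × AB: 1/2 AO, 1/2 BO.
Crossing each possibility with the mother BB and summing P(type B): 1/2·1/2 + 1/2·1 = 3/4.
Similarly for Rh via the father's Rh distribution: P(Rh-) = 1/4.
Independent loci: 3/4 × 1/4 = 3/16.

3/16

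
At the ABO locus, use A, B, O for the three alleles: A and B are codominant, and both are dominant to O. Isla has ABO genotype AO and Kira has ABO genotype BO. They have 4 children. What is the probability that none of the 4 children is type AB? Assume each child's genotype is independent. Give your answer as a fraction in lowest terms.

ABO cross AO × BO → 1/4 O, 1/4 A, 1/4 B, 1/4 AB.
So P(type AB) = 1/4 per child.
P(not type AB) = 3/4 for one child; (3/4)^4 = 81/256.

81/256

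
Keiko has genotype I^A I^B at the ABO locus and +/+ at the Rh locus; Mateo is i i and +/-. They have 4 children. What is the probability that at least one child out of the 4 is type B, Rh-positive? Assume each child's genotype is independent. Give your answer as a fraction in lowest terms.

ABO cross I^A I^B × i i → 1/2 A, 1/2 B.
Rh cross +/+ × +/- → 1 Rh+; so P(type B, Rh-positive) = 1/2 × 1 = 1/2 per child.
P(none) = (1/2)^4 = 1/16; P(at least one) = 1 − 1/16 = 15/16.

15/16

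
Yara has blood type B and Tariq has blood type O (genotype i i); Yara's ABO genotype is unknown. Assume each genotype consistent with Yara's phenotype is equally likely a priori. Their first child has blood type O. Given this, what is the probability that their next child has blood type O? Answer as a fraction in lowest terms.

1/2

Possible genotypes: Yara ∈ {I^B I^B, I^B i}; Tariq ∈ {i i}.
Weight each parental genotype pair by prior × P(type-O child):
  I^B i × i i: posterior weight 1; P(next child type O) = 1/2.
Weighted sum = 1/2.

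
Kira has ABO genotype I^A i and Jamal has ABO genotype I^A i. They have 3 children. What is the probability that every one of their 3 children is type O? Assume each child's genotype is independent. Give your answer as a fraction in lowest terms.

1/64

ABO cross I^A i × I^A i → 1/4 O, 3/4 A.
So P(type O) = 1/4 per child.
All 3 independent: (1/4)^3 = 1/64.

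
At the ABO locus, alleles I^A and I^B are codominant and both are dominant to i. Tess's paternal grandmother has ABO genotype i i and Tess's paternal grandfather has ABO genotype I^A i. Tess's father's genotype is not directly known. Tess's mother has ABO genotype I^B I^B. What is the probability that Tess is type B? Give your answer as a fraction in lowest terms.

3/4

Tess's father's ABO genotype from i i × I^A i: 1/2 I^A i, 1/2 i i.
Crossing each possibility with the mother I^B I^B and summing P(type B): 1/2·1/2 + 1/2·1 = 3/4.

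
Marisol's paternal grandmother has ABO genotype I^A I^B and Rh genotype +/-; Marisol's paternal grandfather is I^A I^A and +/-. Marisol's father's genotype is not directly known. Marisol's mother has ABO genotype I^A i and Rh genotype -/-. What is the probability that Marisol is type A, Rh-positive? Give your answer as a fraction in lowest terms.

Marisol's father's ABO genotype from I^A I^B × I^A I^A: 1/2 I^A I^A, 1/2 I^A I^B.
Crossing each possibility with the mother I^A i and summing P(type A): 1/2·1 + 1/2·1/2 = 3/4.
Similarly for Rh via the father's Rh distribution: P(Rh+) = 1/2.
Independent loci: 3/4 × 1/2 = 3/8.

3/8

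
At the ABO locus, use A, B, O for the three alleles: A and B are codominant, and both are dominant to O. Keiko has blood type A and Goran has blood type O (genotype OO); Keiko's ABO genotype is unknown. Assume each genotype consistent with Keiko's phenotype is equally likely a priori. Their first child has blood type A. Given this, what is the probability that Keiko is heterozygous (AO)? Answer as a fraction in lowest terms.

Possible genotypes: Keiko ∈ {AA, AO}; Goran ∈ {OO}.
Weight each parental genotype pair by prior × P(type-A child):
  AA × OO: posterior weight 2/3.
  AO × OO: posterior weight 1/3.
Sum the posterior weight over pairs where Keiko is AO: 1/3.

1/3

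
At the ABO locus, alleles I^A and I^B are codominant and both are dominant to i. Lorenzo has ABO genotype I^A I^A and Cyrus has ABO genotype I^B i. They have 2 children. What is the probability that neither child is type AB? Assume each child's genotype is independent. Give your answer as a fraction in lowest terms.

1/4

ABO cross I^A I^A × I^B i → 1/2 A, 1/2 AB.
So P(type AB) = 1/2 per child.
P(not type AB) = 1/2 for one child; (1/2)^2 = 1/4.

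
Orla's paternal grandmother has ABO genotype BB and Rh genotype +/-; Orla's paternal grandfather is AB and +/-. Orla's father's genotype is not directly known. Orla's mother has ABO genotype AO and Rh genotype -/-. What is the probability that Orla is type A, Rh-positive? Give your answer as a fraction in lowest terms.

Orla's father's ABO genotype from BB × AB: 1/2 AB, 1/2 BB.
Crossing each possibility with the mother AO and summing P(type A): 1/2·1/2 + 1/2·0 = 1/4.
Similarly for Rh via the father's Rh distribution: P(Rh+) = 1/2.
Independent loci: 1/4 × 1/2 = 1/8.

1/8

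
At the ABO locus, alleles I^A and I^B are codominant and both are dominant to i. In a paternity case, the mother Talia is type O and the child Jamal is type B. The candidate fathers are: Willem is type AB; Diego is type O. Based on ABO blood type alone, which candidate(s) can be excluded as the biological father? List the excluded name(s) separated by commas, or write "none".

A candidate is excluded only if no genotype consistent with his phenotype could produce a type B child with a type O mother.
Diego (type O): no genotype consistent with that phenotype can produce a type-B child with a type-O mother.

Diego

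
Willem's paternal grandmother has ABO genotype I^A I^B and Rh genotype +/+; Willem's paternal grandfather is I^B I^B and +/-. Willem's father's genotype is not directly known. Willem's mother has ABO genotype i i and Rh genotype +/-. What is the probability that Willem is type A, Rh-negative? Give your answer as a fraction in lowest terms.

Willem's father's ABO genotype from I^A I^B × I^B I^B: 1/2 I^A I^B, 1/2 I^B I^B.
Crossing each possibility with the mother i i and summing P(type A): 1/2·1/2 + 1/2·0 = 1/4.
Similarly for Rh via the father's Rh distribution: P(Rh-) = 1/8.
Independent loci: 1/4 × 1/8 = 1/32.

1/32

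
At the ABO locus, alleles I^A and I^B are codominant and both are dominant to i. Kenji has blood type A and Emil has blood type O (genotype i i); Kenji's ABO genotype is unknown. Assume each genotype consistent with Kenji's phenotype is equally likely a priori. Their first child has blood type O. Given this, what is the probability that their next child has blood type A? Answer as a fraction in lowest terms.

1/2

Possible genotypes: Kenji ∈ {I^A I^A, I^A i}; Emil ∈ {i i}.
Weight each parental genotype pair by prior × P(type-O child):
  I^A i × i i: posterior weight 1; P(next child type A) = 1/2.
Weighted sum = 1/2.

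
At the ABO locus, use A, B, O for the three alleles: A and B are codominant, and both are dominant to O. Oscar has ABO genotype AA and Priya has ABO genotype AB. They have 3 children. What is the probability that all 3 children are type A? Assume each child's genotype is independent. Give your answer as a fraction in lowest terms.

ABO cross AA × AB → 1/2 A, 1/2 AB.
So P(type A) = 1/2 per child.
All 3 independent: (1/2)^3 = 1/8.

1/8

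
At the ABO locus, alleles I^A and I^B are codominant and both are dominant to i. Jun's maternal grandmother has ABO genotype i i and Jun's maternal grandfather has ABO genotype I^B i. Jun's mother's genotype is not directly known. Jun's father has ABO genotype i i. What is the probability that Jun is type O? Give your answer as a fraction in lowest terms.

3/4

Jun's mother's ABO genotype from i i × I^B i: 1/2 I^B i, 1/2 i i.
Crossing each possibility with the father i i and summing P(type O): 1/2·1/2 + 1/2·1 = 3/4.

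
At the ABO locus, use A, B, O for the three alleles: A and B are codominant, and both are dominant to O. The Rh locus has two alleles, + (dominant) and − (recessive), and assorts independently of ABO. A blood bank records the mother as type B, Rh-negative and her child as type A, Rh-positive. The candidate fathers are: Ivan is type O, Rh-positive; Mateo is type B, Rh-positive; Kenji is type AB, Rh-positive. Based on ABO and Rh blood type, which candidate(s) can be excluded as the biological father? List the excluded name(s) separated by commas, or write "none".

A candidate is excluded only if no genotype consistent with his phenotype could produce a type A, Rh-positive child with a type B, Rh-negative mother.
Ivan (type O, Rh+): no genotype consistent with that phenotype can produce a type-A Rh+ child with a type-B mother.
Mateo (type B, Rh+): no genotype consistent with that phenotype can produce a type-A Rh+ child with a type-B mother.

Ivan, Mateo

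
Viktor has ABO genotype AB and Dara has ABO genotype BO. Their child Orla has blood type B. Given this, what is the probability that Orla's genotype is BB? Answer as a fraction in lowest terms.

Cross AB × BO → 1/4 AB, 1/4 AO, 1/4 BB, 1/4 BO.
Type-B genotypes among offspring: BB (1/4), BO (1/4); total 1/2.
P(BB | type B) = (1/4) / (1/2) = 1/2.

1/2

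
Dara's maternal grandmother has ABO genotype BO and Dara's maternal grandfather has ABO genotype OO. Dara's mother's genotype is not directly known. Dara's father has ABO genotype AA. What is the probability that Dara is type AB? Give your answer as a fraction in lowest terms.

Dara's mother's ABO genotype from BO × OO: 1/2 BO, 1/2 OO.
Crossing each possibility with the father AA and summing P(type AB): 1/2·1/2 + 1/2·0 = 1/4.

1/4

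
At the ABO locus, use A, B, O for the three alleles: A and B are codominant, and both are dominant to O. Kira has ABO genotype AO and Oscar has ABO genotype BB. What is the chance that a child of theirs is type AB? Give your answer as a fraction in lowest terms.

ABO cross AO × BB → offspring phenotypes: 1/2 B, 1/2 AB.
So P(type AB) = 1/2.

1/2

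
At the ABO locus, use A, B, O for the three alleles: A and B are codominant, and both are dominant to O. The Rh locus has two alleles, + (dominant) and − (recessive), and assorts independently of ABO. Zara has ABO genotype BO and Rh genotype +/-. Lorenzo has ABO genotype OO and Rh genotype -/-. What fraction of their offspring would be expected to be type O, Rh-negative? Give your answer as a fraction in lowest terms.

ABO cross BO × OO → offspring phenotypes: 1/2 O, 1/2 B.
Rh cross +/- × -/- → 1/2 Rh+, 1/2 Rh-.
Independent loci: P(type O, Rh-negative) = 1/2 × 1/2 = 1/4.

1/4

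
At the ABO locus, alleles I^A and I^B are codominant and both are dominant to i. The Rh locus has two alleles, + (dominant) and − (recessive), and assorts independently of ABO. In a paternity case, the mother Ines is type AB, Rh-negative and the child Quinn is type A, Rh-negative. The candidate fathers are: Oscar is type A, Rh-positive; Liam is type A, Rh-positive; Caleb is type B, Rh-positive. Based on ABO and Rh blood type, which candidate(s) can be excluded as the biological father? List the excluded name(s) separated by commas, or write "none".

none

A candidate is excluded only if no genotype consistent with his phenotype could produce a type A, Rh-negative child with a type AB, Rh-negative mother.
Every candidate has at least one consistent genotype combination, so none can be excluded.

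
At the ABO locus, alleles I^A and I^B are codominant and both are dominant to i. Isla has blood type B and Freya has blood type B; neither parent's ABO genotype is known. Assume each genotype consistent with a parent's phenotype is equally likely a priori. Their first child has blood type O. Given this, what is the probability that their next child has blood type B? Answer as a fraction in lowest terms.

3/4

Possible genotypes: Isla ∈ {I^B I^B, I^B i}; Freya ∈ {I^B I^B, I^B i}.
Weight each parental genotype pair by prior × P(type-O child):
  I^B i × I^B i: posterior weight 1; P(next child type B) = 3/4.
Weighted sum = 3/4.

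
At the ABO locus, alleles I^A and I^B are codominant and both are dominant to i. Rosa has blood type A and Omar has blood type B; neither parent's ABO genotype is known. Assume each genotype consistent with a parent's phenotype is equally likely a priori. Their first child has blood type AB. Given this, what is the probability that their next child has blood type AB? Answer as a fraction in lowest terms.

25/36

Possible genotypes: Rosa ∈ {I^A I^A, I^A i}; Omar ∈ {I^B I^B, I^B i}.
Weight each parental genotype pair by prior × P(type-AB child):
  I^A I^A × I^B I^B: posterior weight 4/9; P(next child type AB) = 1.
  I^A I^A × I^B i: posterior weight 2/9; P(next child type AB) = 1/2.
  I^A i × I^B I^B: posterior weight 2/9; P(next child type AB) = 1/2.
  I^A i × I^B i: posterior weight 1/9; P(next child type AB) = 1/4.
Weighted sum = 25/36.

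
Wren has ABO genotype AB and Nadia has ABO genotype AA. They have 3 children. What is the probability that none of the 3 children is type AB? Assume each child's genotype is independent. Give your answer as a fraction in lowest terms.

ABO cross AB × AA → 1/2 A, 1/2 AB.
So P(type AB) = 1/2 per child.
P(not type AB) = 1/2 for one child; (1/2)^3 = 1/8.

1/8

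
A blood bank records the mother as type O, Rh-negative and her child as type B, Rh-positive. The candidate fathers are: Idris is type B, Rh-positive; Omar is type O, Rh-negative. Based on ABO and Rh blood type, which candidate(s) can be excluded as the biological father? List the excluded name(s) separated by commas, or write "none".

Omar

A candidate is excluded only if no genotype consistent with his phenotype could produce a type B, Rh-positive child with a type O, Rh-negative mother.
Omar (type O, Rh-): no genotype consistent with that phenotype can produce a type-B Rh+ child with a type-O mother.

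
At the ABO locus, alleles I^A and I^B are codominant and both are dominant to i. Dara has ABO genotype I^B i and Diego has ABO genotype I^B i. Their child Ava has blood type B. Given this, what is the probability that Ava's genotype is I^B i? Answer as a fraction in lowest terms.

Cross I^B i × I^B i → 1/4 I^B I^B, 1/2 I^B i, 1/4 i i.
Type-B genotypes among offspring: I^B I^B (1/4), I^B i (1/2); total 3/4.
P(I^B i | type B) = (1/2) / (3/4) = 2/3.

2/3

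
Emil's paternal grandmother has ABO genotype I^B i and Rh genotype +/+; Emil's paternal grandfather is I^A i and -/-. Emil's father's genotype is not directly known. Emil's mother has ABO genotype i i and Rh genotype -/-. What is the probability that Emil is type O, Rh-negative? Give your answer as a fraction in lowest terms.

1/4

Emil's father's ABO genotype from I^B i × I^A i: 1/4 I^A I^B, 1/4 I^A i, 1/4 I^B i, 1/4 i i.
Crossing each possibility with the mother i i and summing P(type O): 1/4·0 + 1/4·1/2 + 1/4·1/2 + 1/4·1 = 1/2.
Similarly for Rh via the father's Rh distribution: P(Rh-) = 1/2.
Independent loci: 1/2 × 1/2 = 1/4.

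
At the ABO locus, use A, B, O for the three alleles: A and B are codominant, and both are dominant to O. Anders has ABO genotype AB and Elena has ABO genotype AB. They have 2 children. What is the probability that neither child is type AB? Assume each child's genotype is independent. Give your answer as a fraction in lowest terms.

ABO cross AB × AB → 1/4 A, 1/4 B, 1/2 AB.
So P(type AB) = 1/2 per child.
P(not type AB) = 1/2 for one child; (1/2)^2 = 1/4.

1/4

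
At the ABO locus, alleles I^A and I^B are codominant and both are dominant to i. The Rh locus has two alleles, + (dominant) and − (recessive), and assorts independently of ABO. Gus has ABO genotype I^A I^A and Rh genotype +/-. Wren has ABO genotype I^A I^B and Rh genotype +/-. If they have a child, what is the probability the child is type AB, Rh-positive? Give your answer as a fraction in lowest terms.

ABO cross I^A I^A × I^A I^B → offspring phenotypes: 1/2 A, 1/2 AB.
Rh cross +/- × +/- → 3/4 Rh+, 1/4 Rh-.
Independent loci: P(type AB, Rh-positive) = 1/2 × 3/4 = 3/8.

3/8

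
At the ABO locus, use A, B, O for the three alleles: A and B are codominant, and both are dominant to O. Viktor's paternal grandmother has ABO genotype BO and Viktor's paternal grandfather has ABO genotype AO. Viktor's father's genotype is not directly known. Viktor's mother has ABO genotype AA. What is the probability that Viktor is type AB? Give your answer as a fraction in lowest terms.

Viktor's father's ABO genotype from BO × AO: 1/4 AB, 1/4 AO, 1/4 BO, 1/4 OO.
Crossing each possibility with the mother AA and summing P(type AB): 1/4·1/2 + 1/4·0 + 1/4·1/2 + 1/4·0 = 1/4.

1/4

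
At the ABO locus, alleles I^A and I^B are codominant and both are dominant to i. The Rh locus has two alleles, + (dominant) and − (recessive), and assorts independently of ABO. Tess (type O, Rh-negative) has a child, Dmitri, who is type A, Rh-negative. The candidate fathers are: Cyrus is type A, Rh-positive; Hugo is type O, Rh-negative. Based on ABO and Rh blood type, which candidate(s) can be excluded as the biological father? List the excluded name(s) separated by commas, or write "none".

Hugo

A candidate is excluded only if no genotype consistent with his phenotype could produce a type A, Rh-negative child with a type O, Rh-negative mother.
Hugo (type O, Rh-): no genotype consistent with that phenotype can produce a type-A Rh- child with a type-O mother.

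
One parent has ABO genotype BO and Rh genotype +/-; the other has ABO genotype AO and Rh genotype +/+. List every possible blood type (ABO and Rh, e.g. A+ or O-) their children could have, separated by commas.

Gametes from BO × AO give offspring ABO genotypes AB, AO, BO, OO, i.e. phenotypes O, A, B, AB.
Rh cross +/- × +/+ → phenotypes Rh+.
Combining independently: O+, A+, B+, AB+.

O+, A+, B+, AB+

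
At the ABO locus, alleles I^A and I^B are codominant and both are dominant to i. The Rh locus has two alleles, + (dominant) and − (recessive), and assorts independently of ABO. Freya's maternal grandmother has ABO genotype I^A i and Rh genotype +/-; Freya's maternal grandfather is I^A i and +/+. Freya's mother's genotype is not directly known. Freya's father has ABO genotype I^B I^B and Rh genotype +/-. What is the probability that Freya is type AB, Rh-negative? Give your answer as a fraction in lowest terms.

Freya's mother's ABO genotype from I^A i × I^A i: 1/4 I^A I^A, 1/2 I^A i, 1/4 i i.
Crossing each possibility with the father I^B I^B and summing P(type AB): 1/4·1 + 1/2·1/2 + 1/4·0 = 1/2.
Similarly for Rh via the mother's Rh distribution: P(Rh-) = 1/8.
Independent loci: 1/2 × 1/8 = 1/16.

1/16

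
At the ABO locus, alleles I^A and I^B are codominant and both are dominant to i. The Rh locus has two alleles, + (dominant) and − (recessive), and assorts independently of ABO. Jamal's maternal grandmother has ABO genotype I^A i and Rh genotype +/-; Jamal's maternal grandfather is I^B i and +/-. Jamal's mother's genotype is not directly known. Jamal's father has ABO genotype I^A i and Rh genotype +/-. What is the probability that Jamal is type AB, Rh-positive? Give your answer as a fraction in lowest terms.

3/32

Jamal's mother's ABO genotype from I^A i × I^B i: 1/4 I^A I^B, 1/4 I^A i, 1/4 I^B i, 1/4 i i.
Crossing each possibility with the father I^A i and summing P(type AB): 1/4·1/4 + 1/4·0 + 1/4·1/4 + 1/4·0 = 1/8.
Similarly for Rh via the mother's Rh distribution: P(Rh+) = 3/4.
Independent loci: 1/8 × 3/4 = 3/32.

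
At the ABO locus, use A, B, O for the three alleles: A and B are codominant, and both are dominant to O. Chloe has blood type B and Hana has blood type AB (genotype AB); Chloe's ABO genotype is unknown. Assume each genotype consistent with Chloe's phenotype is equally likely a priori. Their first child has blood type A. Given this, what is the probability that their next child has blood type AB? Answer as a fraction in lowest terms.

Possible genotypes: Chloe ∈ {BB, BO}; Hana ∈ {AB}.
Weight each parental genotype pair by prior × P(type-A child):
  BO × AB: posterior weight 1; P(next child type AB) = 1/4.
Weighted sum = 1/4.

1/4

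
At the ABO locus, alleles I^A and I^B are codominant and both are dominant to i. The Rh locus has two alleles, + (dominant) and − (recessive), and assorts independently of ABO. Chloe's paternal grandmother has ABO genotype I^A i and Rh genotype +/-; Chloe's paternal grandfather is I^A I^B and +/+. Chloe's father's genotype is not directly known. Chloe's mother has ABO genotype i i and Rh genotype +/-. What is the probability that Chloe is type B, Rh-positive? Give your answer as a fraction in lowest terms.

Chloe's father's ABO genotype from I^A i × I^A I^B: 1/4 I^A I^A, 1/4 I^A I^B, 1/4 I^A i, 1/4 I^B i.
Crossing each possibility with the mother i i and summing P(type B): 1/4·0 + 1/4·1/2 + 1/4·0 + 1/4·1/2 = 1/4.
Similarly for Rh via the father's Rh distribution: P(Rh+) = 7/8.
Independent loci: 1/4 × 7/8 = 7/32.

7/32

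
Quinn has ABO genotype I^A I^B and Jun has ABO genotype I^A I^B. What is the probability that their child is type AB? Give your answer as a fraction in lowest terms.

1/2

ABO cross I^A I^B × I^A I^B → offspring phenotypes: 1/4 A, 1/4 B, 1/2 AB.
So P(type AB) = 1/2.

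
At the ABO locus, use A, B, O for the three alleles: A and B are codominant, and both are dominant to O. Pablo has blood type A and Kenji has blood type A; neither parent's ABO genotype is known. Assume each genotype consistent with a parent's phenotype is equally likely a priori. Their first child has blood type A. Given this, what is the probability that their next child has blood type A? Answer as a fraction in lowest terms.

19/20

Possible genotypes: Pablo ∈ {AA, AO}; Kenji ∈ {AA, AO}.
Weight each parental genotype pair by prior × P(type-A child):
  AA × AA: posterior weight 4/15; P(next child type A) = 1.
  AA × AO: posterior weight 4/15; P(next child type A) = 1.
  AO × AA: posterior weight 4/15; P(next child type A) = 1.
  AO × AO: posterior weight 1/5; P(next child type A) = 3/4.
Weighted sum = 19/20.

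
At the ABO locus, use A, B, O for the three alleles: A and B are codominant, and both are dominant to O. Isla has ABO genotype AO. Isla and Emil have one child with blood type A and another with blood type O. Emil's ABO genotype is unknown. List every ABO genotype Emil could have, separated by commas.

AO, BO, OO

For each candidate genotype of Emil, check whether crossing it with AO can produce every observed child phenotype.
  AA → possible child types {A} ✗
  AB → possible child types {A, B, AB} ✗
  AO → possible child types {O, A} ✓
  BB → possible child types {B, AB} ✗
  BO → possible child types {O, A, B, AB} ✓
  OO → possible child types {O, A} ✓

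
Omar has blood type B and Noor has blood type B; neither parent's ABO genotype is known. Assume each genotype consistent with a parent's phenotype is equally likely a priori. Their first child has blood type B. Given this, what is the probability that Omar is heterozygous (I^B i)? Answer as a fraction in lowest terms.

Possible genotypes: Omar ∈ {I^B I^B, I^B i}; Noor ∈ {I^B I^B, I^B i}.
Weight each parental genotype pair by prior × P(type-B child):
  I^B I^B × I^B I^B: posterior weight 4/15.
  I^B I^B × I^B i: posterior weight 4/15.
  I^B i × I^B I^B: posterior weight 4/15.
  I^B i × I^B i: posterior weight 1/5.
Sum the posterior weight over pairs where Omar is I^B i: 7/15.

7/15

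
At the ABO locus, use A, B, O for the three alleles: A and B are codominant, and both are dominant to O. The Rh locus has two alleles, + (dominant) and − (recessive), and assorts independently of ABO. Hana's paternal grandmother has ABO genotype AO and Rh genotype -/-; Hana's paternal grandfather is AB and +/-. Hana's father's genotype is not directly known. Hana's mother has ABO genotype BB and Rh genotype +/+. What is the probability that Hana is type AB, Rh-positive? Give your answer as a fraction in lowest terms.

1/2

Hana's father's ABO genotype from AO × AB: 1/4 AA, 1/4 AB, 1/4 AO, 1/4 BO.
Crossing each possibility with the mother BB and summing P(type AB): 1/4·1 + 1/4·1/2 + 1/4·1/2 + 1/4·0 = 1/2.
Similarly for Rh via the father's Rh distribution: P(Rh+) = 1.
Independent loci: 1/2 × 1 = 1/2.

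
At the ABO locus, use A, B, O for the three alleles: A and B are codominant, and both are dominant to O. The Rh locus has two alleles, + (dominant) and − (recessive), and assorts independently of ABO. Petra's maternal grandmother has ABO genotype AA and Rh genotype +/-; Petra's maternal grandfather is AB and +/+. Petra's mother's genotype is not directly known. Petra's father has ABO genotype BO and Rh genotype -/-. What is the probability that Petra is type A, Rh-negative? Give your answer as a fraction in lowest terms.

Petra's mother's ABO genotype from AA × AB: 1/2 AA, 1/2 AB.
Crossing each possibility with the father BO and summing P(type A): 1/2·1/2 + 1/2·1/4 = 3/8.
Similarly for Rh via the mother's Rh distribution: P(Rh-) = 1/4.
Independent loci: 3/8 × 1/4 = 3/32.

3/32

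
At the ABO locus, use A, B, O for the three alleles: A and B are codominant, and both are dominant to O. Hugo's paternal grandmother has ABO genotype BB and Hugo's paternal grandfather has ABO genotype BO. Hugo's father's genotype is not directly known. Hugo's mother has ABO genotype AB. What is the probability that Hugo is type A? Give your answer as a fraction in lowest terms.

Hugo's father's ABO genotype from BB × BO: 1/2 BB, 1/2 BO.
Crossing each possibility with the mother AB and summing P(type A): 1/2·0 + 1/2·1/4 = 1/8.

1/8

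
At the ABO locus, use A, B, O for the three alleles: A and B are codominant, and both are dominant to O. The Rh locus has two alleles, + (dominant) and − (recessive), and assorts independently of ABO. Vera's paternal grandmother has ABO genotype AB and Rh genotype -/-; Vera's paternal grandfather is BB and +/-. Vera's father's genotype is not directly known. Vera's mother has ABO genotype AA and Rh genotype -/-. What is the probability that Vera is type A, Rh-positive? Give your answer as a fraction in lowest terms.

1/16

Vera's father's ABO genotype from AB × BB: 1/2 AB, 1/2 BB.
Crossing each possibility with the mother AA and summing P(type A): 1/2·1/2 + 1/2·0 = 1/4.
Similarly for Rh via the father's Rh distribution: P(Rh+) = 1/4.
Independent loci: 1/4 × 1/4 = 1/16.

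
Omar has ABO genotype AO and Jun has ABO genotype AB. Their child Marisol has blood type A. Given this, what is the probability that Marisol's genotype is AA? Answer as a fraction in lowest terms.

Cross AO × AB → 1/4 AA, 1/4 AB, 1/4 AO, 1/4 BO.
Type-A genotypes among offspring: AA (1/4), AO (1/4); total 1/2.
P(AA | type A) = (1/4) / (1/2) = 1/2.

1/2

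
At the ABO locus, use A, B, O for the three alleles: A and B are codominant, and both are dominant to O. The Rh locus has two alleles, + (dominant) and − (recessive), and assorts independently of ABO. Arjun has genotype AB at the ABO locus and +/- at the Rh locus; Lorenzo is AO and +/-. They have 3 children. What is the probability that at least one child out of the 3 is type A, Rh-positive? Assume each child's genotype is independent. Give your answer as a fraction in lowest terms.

387/512

ABO cross AB × AO → 1/2 A, 1/4 B, 1/4 AB.
Rh cross +/- × +/- → 3/4 Rh+, 1/4 Rh-; so P(type A, Rh-positive) = 1/2 × 3/4 = 3/8 per child.
P(none) = (5/8)^3 = 125/512; P(at least one) = 1 − 125/512 = 387/512.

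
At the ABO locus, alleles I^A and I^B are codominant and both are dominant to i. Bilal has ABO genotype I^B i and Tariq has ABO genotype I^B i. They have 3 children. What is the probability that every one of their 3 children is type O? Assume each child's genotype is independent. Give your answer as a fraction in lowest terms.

1/64

ABO cross I^B i × I^B i → 1/4 O, 3/4 B.
So P(type O) = 1/4 per child.
All 3 independent: (1/4)^3 = 1/64.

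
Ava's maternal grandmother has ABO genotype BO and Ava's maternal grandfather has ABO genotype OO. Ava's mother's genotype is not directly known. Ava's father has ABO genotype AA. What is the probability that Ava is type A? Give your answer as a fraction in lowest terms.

Ava's mother's ABO genotype from BO × OO: 1/2 BO, 1/2 OO.
Crossing each possibility with the father AA and summing P(type A): 1/2·1/2 + 1/2·1 = 3/4.

3/4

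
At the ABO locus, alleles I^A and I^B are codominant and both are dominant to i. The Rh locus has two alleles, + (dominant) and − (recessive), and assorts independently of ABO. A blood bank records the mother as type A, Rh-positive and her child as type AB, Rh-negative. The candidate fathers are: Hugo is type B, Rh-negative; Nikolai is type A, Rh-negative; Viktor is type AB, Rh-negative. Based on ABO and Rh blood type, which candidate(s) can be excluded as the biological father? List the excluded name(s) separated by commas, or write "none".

A candidate is excluded only if no genotype consistent with his phenotype could produce a type AB, Rh-negative child with a type A, Rh-positive mother.
Nikolai (type A, Rh-): no genotype consistent with that phenotype can produce a type-AB Rh- child with a type-A mother.

Nikolai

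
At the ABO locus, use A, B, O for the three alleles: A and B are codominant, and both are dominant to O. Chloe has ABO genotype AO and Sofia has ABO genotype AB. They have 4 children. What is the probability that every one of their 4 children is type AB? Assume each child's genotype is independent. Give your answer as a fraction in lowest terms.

ABO cross AO × AB → 1/2 A, 1/4 B, 1/4 AB.
So P(type AB) = 1/4 per child.
All 4 independent: (1/4)^4 = 1/256.

1/256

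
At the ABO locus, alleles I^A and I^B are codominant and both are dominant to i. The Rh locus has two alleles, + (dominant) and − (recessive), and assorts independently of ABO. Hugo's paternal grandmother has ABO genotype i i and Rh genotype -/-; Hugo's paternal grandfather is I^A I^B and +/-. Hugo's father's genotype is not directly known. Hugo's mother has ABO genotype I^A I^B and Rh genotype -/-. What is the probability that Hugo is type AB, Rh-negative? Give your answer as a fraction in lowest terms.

Hugo's father's ABO genotype from i i × I^A I^B: 1/2 I^A i, 1/2 I^B i.
Crossing each possibility with the mother I^A I^B and summing P(type AB): 1/2·1/4 + 1/2·1/4 = 1/4.
Similarly for Rh via the father's Rh distribution: P(Rh-) = 3/4.
Independent loci: 1/4 × 3/4 = 3/16.

3/16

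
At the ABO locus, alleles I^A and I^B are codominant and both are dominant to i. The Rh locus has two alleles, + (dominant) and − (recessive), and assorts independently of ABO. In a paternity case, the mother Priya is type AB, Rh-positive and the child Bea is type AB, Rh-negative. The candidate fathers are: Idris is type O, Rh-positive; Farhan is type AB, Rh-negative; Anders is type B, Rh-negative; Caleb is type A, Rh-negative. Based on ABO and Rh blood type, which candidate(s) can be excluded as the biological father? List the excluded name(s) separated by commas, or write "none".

Idris

A candidate is excluded only if no genotype consistent with his phenotype could produce a type AB, Rh-negative child with a type AB, Rh-positive mother.
Idris (type O, Rh+): no genotype consistent with that phenotype can produce a type-AB Rh- child with a type-AB mother.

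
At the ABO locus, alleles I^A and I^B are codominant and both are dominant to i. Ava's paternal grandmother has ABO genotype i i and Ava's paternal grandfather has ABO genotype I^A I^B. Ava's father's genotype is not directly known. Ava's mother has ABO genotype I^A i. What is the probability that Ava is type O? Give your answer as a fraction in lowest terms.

1/4

Ava's father's ABO genotype from i i × I^A I^B: 1/2 I^A i, 1/2 I^B i.
Crossing each possibility with the mother I^A i and summing P(type O): 1/2·1/4 + 1/2·1/4 = 1/4.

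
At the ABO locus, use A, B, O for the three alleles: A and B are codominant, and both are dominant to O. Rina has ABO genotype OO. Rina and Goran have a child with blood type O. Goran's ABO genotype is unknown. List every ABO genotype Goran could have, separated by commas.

AO, BO, OO

For each candidate genotype of Goran, check whether crossing it with OO can produce every observed child phenotype.
  AA → possible child types {A} ✗
  AB → possible child types {A, B} ✗
  AO → possible child types {O, A} ✓
  BB → possible child types {B} ✗
  BO → possible child types {O, B} ✓
  OO → possible child types {O} ✓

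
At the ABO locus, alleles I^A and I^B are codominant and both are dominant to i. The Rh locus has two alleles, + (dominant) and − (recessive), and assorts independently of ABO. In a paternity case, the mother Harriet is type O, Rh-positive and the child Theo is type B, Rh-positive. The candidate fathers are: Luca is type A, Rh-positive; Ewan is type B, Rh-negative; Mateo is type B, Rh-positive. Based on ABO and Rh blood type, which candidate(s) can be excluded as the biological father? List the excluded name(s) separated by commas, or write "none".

A candidate is excluded only if no genotype consistent with his phenotype could produce a type B, Rh-positive child with a type O, Rh-positive mother.
Luca (type A, Rh+): no genotype consistent with that phenotype can produce a type-B Rh+ child with a type-O mother.

Luca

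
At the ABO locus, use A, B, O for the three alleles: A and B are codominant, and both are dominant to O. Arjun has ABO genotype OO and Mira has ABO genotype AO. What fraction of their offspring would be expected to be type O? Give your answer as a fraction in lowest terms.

ABO cross OO × AO → offspring phenotypes: 1/2 O, 1/2 A.
So P(type O) = 1/2.

1/2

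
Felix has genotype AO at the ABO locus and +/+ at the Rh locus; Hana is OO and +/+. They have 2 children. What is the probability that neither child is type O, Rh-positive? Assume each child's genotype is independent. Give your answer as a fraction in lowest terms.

ABO cross AO × OO → 1/2 O, 1/2 A.
Rh cross +/+ × +/+ → 1 Rh+; so P(type O, Rh-positive) = 1/2 × 1 = 1/2 per child.
P(not type O, Rh-positive) = 1/2 for one child; (1/2)^2 = 1/4.

1/4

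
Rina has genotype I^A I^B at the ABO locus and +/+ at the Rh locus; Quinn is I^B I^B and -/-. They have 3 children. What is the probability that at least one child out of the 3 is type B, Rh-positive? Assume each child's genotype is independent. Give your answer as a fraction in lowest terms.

ABO cross I^A I^B × I^B I^B → 1/2 B, 1/2 AB.
Rh cross +/+ × -/- → 1 Rh+; so P(type B, Rh-positive) = 1/2 × 1 = 1/2 per child.
P(none) = (1/2)^3 = 1/8; P(at least one) = 1 − 1/8 = 7/8.

7/8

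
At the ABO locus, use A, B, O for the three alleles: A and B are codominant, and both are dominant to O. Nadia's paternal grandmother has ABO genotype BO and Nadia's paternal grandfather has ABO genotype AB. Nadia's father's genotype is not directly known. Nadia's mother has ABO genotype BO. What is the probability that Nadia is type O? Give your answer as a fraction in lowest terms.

1/8

Nadia's father's ABO genotype from BO × AB: 1/4 AB, 1/4 AO, 1/4 BB, 1/4 BO.
Crossing each possibility with the mother BO and summing P(type O): 1/4·0 + 1/4·1/4 + 1/4·0 + 1/4·1/4 = 1/8.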